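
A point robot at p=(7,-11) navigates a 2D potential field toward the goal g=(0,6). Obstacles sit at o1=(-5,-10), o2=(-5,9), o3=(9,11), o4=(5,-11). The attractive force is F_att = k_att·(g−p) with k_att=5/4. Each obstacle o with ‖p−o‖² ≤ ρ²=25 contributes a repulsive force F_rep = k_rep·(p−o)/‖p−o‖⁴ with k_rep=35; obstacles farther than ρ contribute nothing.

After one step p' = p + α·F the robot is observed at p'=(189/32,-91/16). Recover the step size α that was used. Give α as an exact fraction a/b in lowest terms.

α = 1/4

F_att = 5/4·(g−p) = 5/4·(-7,17) = (-8.7500,21.2500)
o1: d²=145 > ρ²=25 → inactive
o2: d²=544 > ρ²=25 → inactive
o3: d²=488 > ρ²=25 → inactive
o4: d²=4 ≤ ρ²=25; F_rep = 35·(2,0)/4² = (4.3750,0.0000)
F = F_att + ΣF_rep = (-4.3750,21.2500)
Δp = p'−p = (-1.0938,5.3125); α = Δx/Fx = (-35/32) / (-35/8) = 1/4
check: Δy/Fy = (85/16) / (85/4) = 1/4 ✓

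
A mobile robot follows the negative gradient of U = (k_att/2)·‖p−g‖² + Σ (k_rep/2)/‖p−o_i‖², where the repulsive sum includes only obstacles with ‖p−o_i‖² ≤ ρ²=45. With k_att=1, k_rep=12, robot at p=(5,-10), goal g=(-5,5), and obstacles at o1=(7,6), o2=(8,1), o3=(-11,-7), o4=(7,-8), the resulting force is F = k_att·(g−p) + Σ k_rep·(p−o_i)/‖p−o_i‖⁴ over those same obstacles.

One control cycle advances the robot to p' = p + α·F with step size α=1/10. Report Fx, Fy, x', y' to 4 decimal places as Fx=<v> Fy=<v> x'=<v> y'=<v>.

F_att = 1·(g−p) = 1·(-10,15) = (-10.0000,15.0000)
o1: d²=260 > ρ²=45 → inactive
o2: d²=130 > ρ²=45 → inactive
o3: d²=265 > ρ²=45 → inactive
o4: d²=8 ≤ ρ²=45; F_rep = 12·(-2,-2)/8² = (-0.3750,-0.3750)
F = F_att + ΣF_rep = (-10.3750,14.6250)
p' = p + 1/10·F = (3.9625,-8.5375)

Fx=-10.3750 Fy=14.6250 x'=3.9625 y'=-8.5375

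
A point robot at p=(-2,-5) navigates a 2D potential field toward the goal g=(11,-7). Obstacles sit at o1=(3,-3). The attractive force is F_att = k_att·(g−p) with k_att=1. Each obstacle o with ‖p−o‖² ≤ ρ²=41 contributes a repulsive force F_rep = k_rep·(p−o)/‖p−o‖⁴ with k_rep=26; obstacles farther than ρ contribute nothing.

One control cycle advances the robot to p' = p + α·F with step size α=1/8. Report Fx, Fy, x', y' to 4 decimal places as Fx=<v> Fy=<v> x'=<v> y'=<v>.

F_att = 1·(g−p) = 1·(13,-2) = (13.0000,-2.0000)
o1: d²=29 ≤ ρ²=41; F_rep = 26·(-5,-2)/29² = (-0.1546,-0.0618)
F = F_att + ΣF_rep = (12.8454,-2.0618)
p' = p + 1/8·F = (-0.3943,-5.2577)

Fx=12.8454 Fy=-2.0618 x'=-0.3943 y'=-5.2577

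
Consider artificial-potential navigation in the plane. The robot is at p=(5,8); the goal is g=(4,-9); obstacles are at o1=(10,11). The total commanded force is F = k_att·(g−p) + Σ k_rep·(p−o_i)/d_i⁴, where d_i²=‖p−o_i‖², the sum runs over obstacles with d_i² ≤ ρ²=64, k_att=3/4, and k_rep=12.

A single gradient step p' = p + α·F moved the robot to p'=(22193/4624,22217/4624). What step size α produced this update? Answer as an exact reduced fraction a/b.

F_att = 3/4·(g−p) = 3/4·(-1,-17) = (-0.7500,-12.7500)
o1: d²=34 ≤ ρ²=64; F_rep = 12·(-5,-3)/34² = (-0.0519,-0.0311)
F = F_att + ΣF_rep = (-0.8019,-12.7811)
Δp = p'−p = (-0.2005,-3.1953); α = Δx/Fx = (-927/4624) / (-927/1156) = 1/4
check: Δy/Fy = (-14775/4624) / (-14775/1156) = 1/4 ✓

α = 1/4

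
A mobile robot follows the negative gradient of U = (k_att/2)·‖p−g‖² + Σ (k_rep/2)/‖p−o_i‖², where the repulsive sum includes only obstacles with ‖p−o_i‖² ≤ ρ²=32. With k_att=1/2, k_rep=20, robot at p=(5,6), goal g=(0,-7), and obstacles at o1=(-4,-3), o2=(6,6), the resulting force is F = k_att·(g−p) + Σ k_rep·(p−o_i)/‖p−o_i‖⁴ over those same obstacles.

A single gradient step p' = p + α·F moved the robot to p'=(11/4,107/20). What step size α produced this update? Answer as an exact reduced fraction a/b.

α = 1/10

F_att = 1/2·(g−p) = 1/2·(-5,-13) = (-2.5000,-6.5000)
o1: d²=162 > ρ²=32 → inactive
o2: d²=1 ≤ ρ²=32; F_rep = 20·(-1,0)/1² = (-20.0000,0.0000)
F = F_att + ΣF_rep = (-22.5000,-6.5000)
Δp = p'−p = (-2.2500,-0.6500); α = Δx/Fx = (-9/4) / (-45/2) = 1/10
check: Δy/Fy = (-13/20) / (-13/2) = 1/10 ✓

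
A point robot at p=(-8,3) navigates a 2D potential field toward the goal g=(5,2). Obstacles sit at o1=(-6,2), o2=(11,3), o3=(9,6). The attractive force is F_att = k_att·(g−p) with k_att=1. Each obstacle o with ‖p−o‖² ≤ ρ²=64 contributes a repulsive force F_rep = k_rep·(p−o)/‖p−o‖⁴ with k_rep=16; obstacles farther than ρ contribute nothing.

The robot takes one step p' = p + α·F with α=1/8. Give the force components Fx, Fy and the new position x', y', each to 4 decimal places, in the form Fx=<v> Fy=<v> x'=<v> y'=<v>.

F_att = 1·(g−p) = 1·(13,-1) = (13.0000,-1.0000)
o1: d²=5 ≤ ρ²=64; F_rep = 16·(-2,1)/5² = (-1.2800,0.6400)
o2: d²=361 > ρ²=64 → inactive
o3: d²=298 > ρ²=64 → inactive
F = F_att + ΣF_rep = (11.7200,-0.3600)
p' = p + 1/8·F = (-6.5350,2.9550)

Fx=11.7200 Fy=-0.3600 x'=-6.5350 y'=2.9550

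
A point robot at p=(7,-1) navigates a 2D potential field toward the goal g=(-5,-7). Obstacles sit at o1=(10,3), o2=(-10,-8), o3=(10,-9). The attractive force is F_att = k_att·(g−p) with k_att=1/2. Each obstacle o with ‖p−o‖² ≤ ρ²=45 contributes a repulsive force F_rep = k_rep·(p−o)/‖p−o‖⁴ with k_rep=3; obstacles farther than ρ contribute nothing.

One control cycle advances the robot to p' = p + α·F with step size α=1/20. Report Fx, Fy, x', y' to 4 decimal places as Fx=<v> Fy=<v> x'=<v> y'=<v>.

F_att = 1/2·(g−p) = 1/2·(-12,-6) = (-6.0000,-3.0000)
o1: d²=25 ≤ ρ²=45; F_rep = 3·(-3,-4)/25² = (-0.0144,-0.0192)
o2: d²=338 > ρ²=45 → inactive
o3: d²=73 > ρ²=45 → inactive
F = F_att + ΣF_rep = (-6.0144,-3.0192)
p' = p + 1/20·F = (6.6993,-1.1510)

Fx=-6.0144 Fy=-3.0192 x'=6.6993 y'=-1.1510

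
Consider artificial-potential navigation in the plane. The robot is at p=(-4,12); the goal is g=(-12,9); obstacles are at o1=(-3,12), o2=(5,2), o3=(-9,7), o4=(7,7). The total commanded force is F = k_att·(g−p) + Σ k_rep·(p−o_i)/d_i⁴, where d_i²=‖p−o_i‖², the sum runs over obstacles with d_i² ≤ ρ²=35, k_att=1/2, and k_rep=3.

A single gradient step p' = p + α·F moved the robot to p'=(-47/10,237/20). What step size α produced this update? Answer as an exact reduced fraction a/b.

F_att = 1/2·(g−p) = 1/2·(-8,-3) = (-4.0000,-1.5000)
o1: d²=1 ≤ ρ²=35; F_rep = 3·(-1,0)/1² = (-3.0000,0.0000)
o2: d²=181 > ρ²=35 → inactive
o3: d²=50 > ρ²=35 → inactive
o4: d²=146 > ρ²=35 → inactive
F = F_att + ΣF_rep = (-7.0000,-1.5000)
Δp = p'−p = (-0.7000,-0.1500); α = Δx/Fx = (-7/10) / (-7) = 1/10
check: Δy/Fy = (-3/20) / (-3/2) = 1/10 ✓

α = 1/10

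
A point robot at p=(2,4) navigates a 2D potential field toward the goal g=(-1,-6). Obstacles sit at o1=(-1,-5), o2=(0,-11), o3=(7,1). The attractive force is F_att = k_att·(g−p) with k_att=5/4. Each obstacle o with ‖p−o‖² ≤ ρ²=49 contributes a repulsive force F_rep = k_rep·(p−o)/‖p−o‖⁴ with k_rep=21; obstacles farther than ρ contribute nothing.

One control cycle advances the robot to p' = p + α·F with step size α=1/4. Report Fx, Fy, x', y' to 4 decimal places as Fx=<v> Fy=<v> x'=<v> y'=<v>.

F_att = 5/4·(g−p) = 5/4·(-3,-10) = (-3.7500,-12.5000)
o1: d²=90 > ρ²=49 → inactive
o2: d²=229 > ρ²=49 → inactive
o3: d²=34 ≤ ρ²=49; F_rep = 21·(-5,3)/34² = (-0.0908,0.0545)
F = F_att + ΣF_rep = (-3.8408,-12.4455)
p' = p + 1/4·F = (1.0398,0.8886)

Fx=-3.8408 Fy=-12.4455 x'=1.0398 y'=0.8886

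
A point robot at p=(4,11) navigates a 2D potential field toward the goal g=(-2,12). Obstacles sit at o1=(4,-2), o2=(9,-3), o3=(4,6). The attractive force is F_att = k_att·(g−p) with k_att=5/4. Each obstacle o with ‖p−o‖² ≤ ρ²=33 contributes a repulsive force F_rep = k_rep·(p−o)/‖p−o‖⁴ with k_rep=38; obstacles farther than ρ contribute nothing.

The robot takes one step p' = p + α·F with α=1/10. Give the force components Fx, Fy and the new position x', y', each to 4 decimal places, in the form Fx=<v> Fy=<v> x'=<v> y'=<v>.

Fx=-7.5000 Fy=1.5540 x'=3.2500 y'=11.1554

F_att = 5/4·(g−p) = 5/4·(-6,1) = (-7.5000,1.2500)
o1: d²=169 > ρ²=33 → inactive
o2: d²=221 > ρ²=33 → inactive
o3: d²=25 ≤ ρ²=33; F_rep = 38·(0,5)/25² = (0.0000,0.3040)
F = F_att + ΣF_rep = (-7.5000,1.5540)
p' = p + 1/10·F = (3.2500,11.1554)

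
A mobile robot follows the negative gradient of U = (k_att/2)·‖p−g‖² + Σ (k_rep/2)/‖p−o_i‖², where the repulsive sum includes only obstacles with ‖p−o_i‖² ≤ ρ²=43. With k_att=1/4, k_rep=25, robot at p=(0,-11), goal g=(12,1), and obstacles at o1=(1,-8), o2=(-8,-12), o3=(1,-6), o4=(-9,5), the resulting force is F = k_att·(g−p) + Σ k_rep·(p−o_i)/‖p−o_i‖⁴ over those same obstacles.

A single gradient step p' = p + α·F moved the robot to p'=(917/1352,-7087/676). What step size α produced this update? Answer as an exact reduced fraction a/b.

F_att = 1/4·(g−p) = 1/4·(12,12) = (3.0000,3.0000)
o1: d²=10 ≤ ρ²=43; F_rep = 25·(-1,-3)/10² = (-0.2500,-0.7500)
o2: d²=65 > ρ²=43 → inactive
o3: d²=26 ≤ ρ²=43; F_rep = 25·(-1,-5)/26² = (-0.0370,-0.1849)
o4: d²=337 > ρ²=43 → inactive
F = F_att + ΣF_rep = (2.7130,2.0651)
Δp = p'−p = (0.6783,0.5163); α = Δx/Fx = (917/1352) / (917/338) = 1/4
check: Δy/Fy = (349/676) / (349/169) = 1/4 ✓

α = 1/4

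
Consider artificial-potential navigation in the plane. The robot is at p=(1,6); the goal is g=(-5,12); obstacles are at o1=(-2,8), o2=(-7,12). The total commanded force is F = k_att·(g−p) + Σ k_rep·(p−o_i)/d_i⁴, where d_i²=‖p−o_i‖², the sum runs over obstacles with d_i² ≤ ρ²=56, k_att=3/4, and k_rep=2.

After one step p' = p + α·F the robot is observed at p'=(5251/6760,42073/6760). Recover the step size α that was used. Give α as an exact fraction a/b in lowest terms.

α = 1/20

F_att = 3/4·(g−p) = 3/4·(-6,6) = (-4.5000,4.5000)
o1: d²=13 ≤ ρ²=56; F_rep = 2·(3,-2)/13² = (0.0355,-0.0237)
o2: d²=100 > ρ²=56 → inactive
F = F_att + ΣF_rep = (-4.4645,4.4763)
Δp = p'−p = (-0.2232,0.2238); α = Δx/Fx = (-1509/6760) / (-1509/338) = 1/20
check: Δy/Fy = (1513/6760) / (1513/338) = 1/20 ✓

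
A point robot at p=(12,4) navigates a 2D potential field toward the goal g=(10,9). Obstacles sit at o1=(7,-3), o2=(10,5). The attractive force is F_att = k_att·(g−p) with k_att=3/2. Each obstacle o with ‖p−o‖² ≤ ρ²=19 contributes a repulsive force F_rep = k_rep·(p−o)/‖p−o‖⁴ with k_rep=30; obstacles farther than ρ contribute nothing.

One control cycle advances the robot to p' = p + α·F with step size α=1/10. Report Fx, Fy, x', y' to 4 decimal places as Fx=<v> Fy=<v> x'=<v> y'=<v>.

F_att = 3/2·(g−p) = 3/2·(-2,5) = (-3.0000,7.5000)
o1: d²=74 > ρ²=19 → inactive
o2: d²=5 ≤ ρ²=19; F_rep = 30·(2,-1)/5² = (2.4000,-1.2000)
F = F_att + ΣF_rep = (-0.6000,6.3000)
p' = p + 1/10·F = (11.9400,4.6300)

Fx=-0.6000 Fy=6.3000 x'=11.9400 y'=4.6300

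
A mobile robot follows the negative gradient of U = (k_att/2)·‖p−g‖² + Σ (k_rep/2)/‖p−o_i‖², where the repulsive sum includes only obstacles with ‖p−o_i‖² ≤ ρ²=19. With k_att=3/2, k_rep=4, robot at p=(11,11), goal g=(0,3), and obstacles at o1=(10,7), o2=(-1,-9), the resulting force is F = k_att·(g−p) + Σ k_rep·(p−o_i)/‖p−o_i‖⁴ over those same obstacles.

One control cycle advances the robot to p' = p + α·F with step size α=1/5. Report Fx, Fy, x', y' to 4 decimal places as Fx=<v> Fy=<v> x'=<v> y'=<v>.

F_att = 3/2·(g−p) = 3/2·(-11,-8) = (-16.5000,-12.0000)
o1: d²=17 ≤ ρ²=19; F_rep = 4·(1,4)/17² = (0.0138,0.0554)
o2: d²=544 > ρ²=19 → inactive
F = F_att + ΣF_rep = (-16.4862,-11.9446)
p' = p + 1/5·F = (7.7028,8.6111)

Fx=-16.4862 Fy=-11.9446 x'=7.7028 y'=8.6111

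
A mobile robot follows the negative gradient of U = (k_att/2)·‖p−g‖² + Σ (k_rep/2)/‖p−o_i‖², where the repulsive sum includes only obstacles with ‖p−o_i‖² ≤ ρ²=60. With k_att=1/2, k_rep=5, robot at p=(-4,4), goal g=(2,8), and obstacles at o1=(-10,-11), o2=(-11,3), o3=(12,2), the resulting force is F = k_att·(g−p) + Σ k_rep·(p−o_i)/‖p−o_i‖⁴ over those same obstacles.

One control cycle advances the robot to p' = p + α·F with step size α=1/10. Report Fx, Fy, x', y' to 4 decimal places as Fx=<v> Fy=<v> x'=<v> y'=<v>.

F_att = 1/2·(g−p) = 1/2·(6,4) = (3.0000,2.0000)
o1: d²=261 > ρ²=60 → inactive
o2: d²=50 ≤ ρ²=60; F_rep = 5·(7,1)/50² = (0.0140,0.0020)
o3: d²=260 > ρ²=60 → inactive
F = F_att + ΣF_rep = (3.0140,2.0020)
p' = p + 1/10·F = (-3.6986,4.2002)

Fx=3.0140 Fy=2.0020 x'=-3.6986 y'=4.2002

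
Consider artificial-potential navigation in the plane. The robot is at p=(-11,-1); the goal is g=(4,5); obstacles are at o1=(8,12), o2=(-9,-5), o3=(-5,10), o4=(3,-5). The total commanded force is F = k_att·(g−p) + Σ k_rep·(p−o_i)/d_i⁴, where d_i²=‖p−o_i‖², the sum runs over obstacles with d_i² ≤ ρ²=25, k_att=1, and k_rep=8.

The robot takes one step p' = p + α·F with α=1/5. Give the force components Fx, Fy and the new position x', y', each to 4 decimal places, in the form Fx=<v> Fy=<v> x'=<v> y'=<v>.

Fx=14.9600 Fy=6.0800 x'=-8.0080 y'=0.2160

F_att = 1·(g−p) = 1·(15,6) = (15.0000,6.0000)
o1: d²=530 > ρ²=25 → inactive
o2: d²=20 ≤ ρ²=25; F_rep = 8·(-2,4)/20² = (-0.0400,0.0800)
o3: d²=157 > ρ²=25 → inactive
o4: d²=212 > ρ²=25 → inactive
F = F_att + ΣF_rep = (14.9600,6.0800)
p' = p + 1/5·F = (-8.0080,0.2160)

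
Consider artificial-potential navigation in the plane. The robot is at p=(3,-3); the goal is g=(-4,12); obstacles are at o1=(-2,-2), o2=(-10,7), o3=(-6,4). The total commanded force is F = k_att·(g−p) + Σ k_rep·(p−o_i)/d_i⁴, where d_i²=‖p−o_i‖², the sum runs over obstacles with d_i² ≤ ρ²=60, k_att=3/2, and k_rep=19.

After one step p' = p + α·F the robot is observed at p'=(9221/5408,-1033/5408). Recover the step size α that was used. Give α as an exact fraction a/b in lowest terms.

α = 1/8

F_att = 3/2·(g−p) = 3/2·(-7,15) = (-10.5000,22.5000)
o1: d²=26 ≤ ρ²=60; F_rep = 19·(5,-1)/26² = (0.1405,-0.0281)
o2: d²=269 > ρ²=60 → inactive
o3: d²=130 > ρ²=60 → inactive
F = F_att + ΣF_rep = (-10.3595,22.4719)
Δp = p'−p = (-1.2949,2.8090); α = Δx/Fx = (-7003/5408) / (-7003/676) = 1/8
check: Δy/Fy = (15191/5408) / (15191/676) = 1/8 ✓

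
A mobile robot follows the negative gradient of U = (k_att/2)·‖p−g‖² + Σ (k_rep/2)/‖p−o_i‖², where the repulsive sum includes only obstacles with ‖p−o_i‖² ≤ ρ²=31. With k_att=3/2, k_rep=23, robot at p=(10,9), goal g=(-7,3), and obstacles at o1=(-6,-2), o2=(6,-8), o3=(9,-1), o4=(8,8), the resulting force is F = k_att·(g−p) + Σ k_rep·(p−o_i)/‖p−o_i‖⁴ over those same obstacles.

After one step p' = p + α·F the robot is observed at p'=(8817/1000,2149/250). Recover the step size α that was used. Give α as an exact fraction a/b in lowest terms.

α = 1/20

F_att = 3/2·(g−p) = 3/2·(-17,-6) = (-25.5000,-9.0000)
o1: d²=377 > ρ²=31 → inactive
o2: d²=305 > ρ²=31 → inactive
o3: d²=101 > ρ²=31 → inactive
o4: d²=5 ≤ ρ²=31; F_rep = 23·(2,1)/5² = (1.8400,0.9200)
F = F_att + ΣF_rep = (-23.6600,-8.0800)
Δp = p'−p = (-1.1830,-0.4040); α = Δx/Fx = (-1183/1000) / (-1183/50) = 1/20
check: Δy/Fy = (-101/250) / (-202/25) = 1/20 ✓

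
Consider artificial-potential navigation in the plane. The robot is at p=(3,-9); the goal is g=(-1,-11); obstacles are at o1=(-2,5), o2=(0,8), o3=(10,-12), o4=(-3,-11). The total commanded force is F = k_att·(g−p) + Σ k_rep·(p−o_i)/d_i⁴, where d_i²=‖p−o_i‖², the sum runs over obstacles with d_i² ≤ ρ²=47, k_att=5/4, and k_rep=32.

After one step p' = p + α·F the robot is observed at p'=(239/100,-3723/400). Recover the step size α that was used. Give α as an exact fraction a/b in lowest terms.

α = 1/8

F_att = 5/4·(g−p) = 5/4·(-4,-2) = (-5.0000,-2.5000)
o1: d²=221 > ρ²=47 → inactive
o2: d²=298 > ρ²=47 → inactive
o3: d²=58 > ρ²=47 → inactive
o4: d²=40 ≤ ρ²=47; F_rep = 32·(6,2)/40² = (0.1200,0.0400)
F = F_att + ΣF_rep = (-4.8800,-2.4600)
Δp = p'−p = (-0.6100,-0.3075); α = Δx/Fx = (-61/100) / (-122/25) = 1/8
check: Δy/Fy = (-123/400) / (-123/50) = 1/8 ✓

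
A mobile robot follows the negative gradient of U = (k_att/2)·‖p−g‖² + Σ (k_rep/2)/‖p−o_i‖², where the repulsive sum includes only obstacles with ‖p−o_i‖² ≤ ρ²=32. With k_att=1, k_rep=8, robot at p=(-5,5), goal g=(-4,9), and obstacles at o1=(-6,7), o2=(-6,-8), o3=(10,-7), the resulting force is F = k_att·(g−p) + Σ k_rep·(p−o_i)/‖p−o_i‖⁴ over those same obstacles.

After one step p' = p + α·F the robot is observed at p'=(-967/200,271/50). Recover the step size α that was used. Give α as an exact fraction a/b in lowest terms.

F_att = 1·(g−p) = 1·(1,4) = (1.0000,4.0000)
o1: d²=5 ≤ ρ²=32; F_rep = 8·(1,-2)/5² = (0.3200,-0.6400)
o2: d²=170 > ρ²=32 → inactive
o3: d²=369 > ρ²=32 → inactive
F = F_att + ΣF_rep = (1.3200,3.3600)
Δp = p'−p = (0.1650,0.4200); α = Δx/Fx = (33/200) / (33/25) = 1/8
check: Δy/Fy = (21/50) / (84/25) = 1/8 ✓

α = 1/8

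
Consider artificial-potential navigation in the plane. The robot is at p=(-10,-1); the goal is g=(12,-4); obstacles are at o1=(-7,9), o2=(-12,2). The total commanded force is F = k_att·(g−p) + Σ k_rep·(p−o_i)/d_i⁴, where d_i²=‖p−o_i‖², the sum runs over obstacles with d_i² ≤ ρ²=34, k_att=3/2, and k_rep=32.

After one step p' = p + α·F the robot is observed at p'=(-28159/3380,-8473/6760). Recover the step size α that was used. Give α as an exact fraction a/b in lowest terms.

F_att = 3/2·(g−p) = 3/2·(22,-3) = (33.0000,-4.5000)
o1: d²=109 > ρ²=34 → inactive
o2: d²=13 ≤ ρ²=34; F_rep = 32·(2,-3)/13² = (0.3787,-0.5680)
F = F_att + ΣF_rep = (33.3787,-5.0680)
Δp = p'−p = (1.6689,-0.2534); α = Δx/Fx = (5641/3380) / (5641/169) = 1/20
check: Δy/Fy = (-1713/6760) / (-1713/338) = 1/20 ✓

α = 1/20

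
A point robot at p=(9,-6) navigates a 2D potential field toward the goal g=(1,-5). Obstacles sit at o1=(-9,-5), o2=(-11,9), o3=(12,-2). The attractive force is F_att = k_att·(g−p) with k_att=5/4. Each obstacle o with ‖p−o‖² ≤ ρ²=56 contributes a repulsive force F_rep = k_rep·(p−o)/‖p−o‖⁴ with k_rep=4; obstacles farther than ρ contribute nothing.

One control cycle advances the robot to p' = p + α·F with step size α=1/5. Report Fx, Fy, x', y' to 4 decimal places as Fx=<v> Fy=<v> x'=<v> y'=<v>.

Fx=-10.0192 Fy=1.2244 x'=6.9962 y'=-5.7551

F_att = 5/4·(g−p) = 5/4·(-8,1) = (-10.0000,1.2500)
o1: d²=325 > ρ²=56 → inactive
o2: d²=625 > ρ²=56 → inactive
o3: d²=25 ≤ ρ²=56; F_rep = 4·(-3,-4)/25² = (-0.0192,-0.0256)
F = F_att + ΣF_rep = (-10.0192,1.2244)
p' = p + 1/5·F = (6.9962,-5.7551)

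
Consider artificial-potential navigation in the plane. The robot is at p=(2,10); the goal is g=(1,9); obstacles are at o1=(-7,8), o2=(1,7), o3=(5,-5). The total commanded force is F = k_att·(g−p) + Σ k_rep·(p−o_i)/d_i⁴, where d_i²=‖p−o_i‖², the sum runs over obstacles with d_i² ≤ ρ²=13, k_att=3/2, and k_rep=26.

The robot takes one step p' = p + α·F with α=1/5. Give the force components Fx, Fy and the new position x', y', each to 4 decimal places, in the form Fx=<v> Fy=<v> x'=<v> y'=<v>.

F_att = 3/2·(g−p) = 3/2·(-1,-1) = (-1.5000,-1.5000)
o1: d²=85 > ρ²=13 → inactive
o2: d²=10 ≤ ρ²=13; F_rep = 26·(1,3)/10² = (0.2600,0.7800)
o3: d²=234 > ρ²=13 → inactive
F = F_att + ΣF_rep = (-1.2400,-0.7200)
p' = p + 1/5·F = (1.7520,9.8560)

Fx=-1.2400 Fy=-0.7200 x'=1.7520 y'=9.8560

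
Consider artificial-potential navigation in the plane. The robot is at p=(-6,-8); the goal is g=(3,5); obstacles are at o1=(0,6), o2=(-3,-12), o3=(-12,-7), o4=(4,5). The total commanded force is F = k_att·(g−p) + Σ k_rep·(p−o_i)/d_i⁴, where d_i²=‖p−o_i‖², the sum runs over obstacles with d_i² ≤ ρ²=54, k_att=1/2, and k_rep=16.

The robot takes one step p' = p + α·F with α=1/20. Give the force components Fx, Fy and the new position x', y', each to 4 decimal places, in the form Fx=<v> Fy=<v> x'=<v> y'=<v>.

Fx=4.4933 Fy=6.5907 x'=-5.7753 y'=-7.6705

F_att = 1/2·(g−p) = 1/2·(9,13) = (4.5000,6.5000)
o1: d²=232 > ρ²=54 → inactive
o2: d²=25 ≤ ρ²=54; F_rep = 16·(-3,4)/25² = (-0.0768,0.1024)
o3: d²=37 ≤ ρ²=54; F_rep = 16·(6,-1)/37² = (0.0701,-0.0117)
o4: d²=269 > ρ²=54 → inactive
F = F_att + ΣF_rep = (4.4933,6.5907)
p' = p + 1/20·F = (-5.7753,-7.6705)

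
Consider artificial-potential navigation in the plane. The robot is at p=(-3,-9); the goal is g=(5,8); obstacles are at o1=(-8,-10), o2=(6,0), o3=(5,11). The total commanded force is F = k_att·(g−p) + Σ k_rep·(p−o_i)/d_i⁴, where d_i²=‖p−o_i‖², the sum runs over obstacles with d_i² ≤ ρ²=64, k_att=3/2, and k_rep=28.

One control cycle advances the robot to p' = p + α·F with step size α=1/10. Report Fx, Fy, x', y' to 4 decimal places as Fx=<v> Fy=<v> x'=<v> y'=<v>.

F_att = 3/2·(g−p) = 3/2·(8,17) = (12.0000,25.5000)
o1: d²=26 ≤ ρ²=64; F_rep = 28·(5,1)/26² = (0.2071,0.0414)
o2: d²=162 > ρ²=64 → inactive
o3: d²=464 > ρ²=64 → inactive
F = F_att + ΣF_rep = (12.2071,25.5414)
p' = p + 1/10·F = (-1.7793,-6.4459)

Fx=12.2071 Fy=25.5414 x'=-1.7793 y'=-6.4459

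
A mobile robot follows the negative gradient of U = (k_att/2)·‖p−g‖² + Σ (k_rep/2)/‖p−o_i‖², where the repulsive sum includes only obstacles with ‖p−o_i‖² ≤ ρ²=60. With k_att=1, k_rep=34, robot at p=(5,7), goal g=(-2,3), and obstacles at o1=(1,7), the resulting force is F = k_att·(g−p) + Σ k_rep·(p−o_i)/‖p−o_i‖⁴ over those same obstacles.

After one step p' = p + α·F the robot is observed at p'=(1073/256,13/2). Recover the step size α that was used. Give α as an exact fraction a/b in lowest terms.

F_att = 1·(g−p) = 1·(-7,-4) = (-7.0000,-4.0000)
o1: d²=16 ≤ ρ²=60; F_rep = 34·(4,0)/16² = (0.5312,0.0000)
F = F_att + ΣF_rep = (-6.4688,-4.0000)
Δp = p'−p = (-0.8086,-0.5000); α = Δx/Fx = (-207/256) / (-207/32) = 1/8
check: Δy/Fy = (-1/2) / (-4) = 1/8 ✓

α = 1/8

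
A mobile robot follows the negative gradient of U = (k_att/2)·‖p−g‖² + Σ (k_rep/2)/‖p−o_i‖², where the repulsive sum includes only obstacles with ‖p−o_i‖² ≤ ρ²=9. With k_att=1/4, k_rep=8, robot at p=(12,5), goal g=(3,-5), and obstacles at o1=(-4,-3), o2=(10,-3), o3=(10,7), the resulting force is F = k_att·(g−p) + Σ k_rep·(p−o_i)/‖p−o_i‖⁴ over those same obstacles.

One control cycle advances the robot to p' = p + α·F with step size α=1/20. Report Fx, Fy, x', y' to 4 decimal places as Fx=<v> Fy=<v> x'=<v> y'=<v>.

Fx=-2.0000 Fy=-2.7500 x'=11.9000 y'=4.8625

F_att = 1/4·(g−p) = 1/4·(-9,-10) = (-2.2500,-2.5000)
o1: d²=320 > ρ²=9 → inactive
o2: d²=68 > ρ²=9 → inactive
o3: d²=8 ≤ ρ²=9; F_rep = 8·(2,-2)/8² = (0.2500,-0.2500)
F = F_att + ΣF_rep = (-2.0000,-2.7500)
p' = p + 1/20·F = (11.9000,4.8625)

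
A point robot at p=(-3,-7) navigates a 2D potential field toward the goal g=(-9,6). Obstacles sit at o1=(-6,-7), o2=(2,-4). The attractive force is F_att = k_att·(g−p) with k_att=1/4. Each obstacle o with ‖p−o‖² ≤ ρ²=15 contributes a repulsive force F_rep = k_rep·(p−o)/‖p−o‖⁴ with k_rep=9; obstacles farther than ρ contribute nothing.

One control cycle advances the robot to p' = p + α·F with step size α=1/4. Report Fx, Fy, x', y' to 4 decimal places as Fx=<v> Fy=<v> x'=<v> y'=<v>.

F_att = 1/4·(g−p) = 1/4·(-6,13) = (-1.5000,3.2500)
o1: d²=9 ≤ ρ²=15; F_rep = 9·(3,0)/9² = (0.3333,0.0000)
o2: d²=34 > ρ²=15 → inactive
F = F_att + ΣF_rep = (-1.1667,3.2500)
p' = p + 1/4·F = (-3.2917,-6.1875)

Fx=-1.1667 Fy=3.2500 x'=-3.2917 y'=-6.1875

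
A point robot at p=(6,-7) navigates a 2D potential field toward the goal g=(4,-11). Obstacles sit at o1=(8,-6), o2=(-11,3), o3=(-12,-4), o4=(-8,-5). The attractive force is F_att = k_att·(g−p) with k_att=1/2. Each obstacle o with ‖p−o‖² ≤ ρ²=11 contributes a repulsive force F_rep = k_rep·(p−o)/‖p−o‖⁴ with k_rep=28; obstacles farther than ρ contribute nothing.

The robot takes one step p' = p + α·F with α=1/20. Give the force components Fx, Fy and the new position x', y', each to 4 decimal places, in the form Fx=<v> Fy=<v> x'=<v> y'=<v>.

Fx=-3.2400 Fy=-3.1200 x'=5.8380 y'=-7.1560

F_att = 1/2·(g−p) = 1/2·(-2,-4) = (-1.0000,-2.0000)
o1: d²=5 ≤ ρ²=11; F_rep = 28·(-2,-1)/5² = (-2.2400,-1.1200)
o2: d²=389 > ρ²=11 → inactive
o3: d²=333 > ρ²=11 → inactive
o4: d²=200 > ρ²=11 → inactive
F = F_att + ΣF_rep = (-3.2400,-3.1200)
p' = p + 1/20·F = (5.8380,-7.1560)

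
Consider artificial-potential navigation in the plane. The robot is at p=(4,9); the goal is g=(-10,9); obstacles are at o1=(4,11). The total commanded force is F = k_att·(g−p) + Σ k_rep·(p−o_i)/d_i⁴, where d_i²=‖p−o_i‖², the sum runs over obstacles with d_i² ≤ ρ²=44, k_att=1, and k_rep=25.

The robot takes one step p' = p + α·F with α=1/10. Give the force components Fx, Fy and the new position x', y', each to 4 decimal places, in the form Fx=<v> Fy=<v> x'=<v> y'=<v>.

Fx=-14.0000 Fy=-3.1250 x'=2.6000 y'=8.6875

F_att = 1·(g−p) = 1·(-14,0) = (-14.0000,0.0000)
o1: d²=4 ≤ ρ²=44; F_rep = 25·(0,-2)/4² = (0.0000,-3.1250)
F = F_att + ΣF_rep = (-14.0000,-3.1250)
p' = p + 1/10·F = (2.6000,8.6875)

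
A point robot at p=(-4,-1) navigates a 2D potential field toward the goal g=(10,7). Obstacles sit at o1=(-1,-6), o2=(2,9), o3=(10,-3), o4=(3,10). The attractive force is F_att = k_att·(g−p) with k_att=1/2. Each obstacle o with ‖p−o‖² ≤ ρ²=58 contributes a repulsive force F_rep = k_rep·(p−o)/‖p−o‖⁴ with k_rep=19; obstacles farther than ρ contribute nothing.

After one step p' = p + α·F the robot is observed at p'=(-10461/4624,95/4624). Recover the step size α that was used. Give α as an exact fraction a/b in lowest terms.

F_att = 1/2·(g−p) = 1/2·(14,8) = (7.0000,4.0000)
o1: d²=34 ≤ ρ²=58; F_rep = 19·(-3,5)/34² = (-0.0493,0.0822)
o2: d²=136 > ρ²=58 → inactive
o3: d²=200 > ρ²=58 → inactive
o4: d²=170 > ρ²=58 → inactive
F = F_att + ΣF_rep = (6.9507,4.0822)
Δp = p'−p = (1.7377,1.0205); α = Δx/Fx = (8035/4624) / (8035/1156) = 1/4
check: Δy/Fy = (4719/4624) / (4719/1156) = 1/4 ✓

α = 1/4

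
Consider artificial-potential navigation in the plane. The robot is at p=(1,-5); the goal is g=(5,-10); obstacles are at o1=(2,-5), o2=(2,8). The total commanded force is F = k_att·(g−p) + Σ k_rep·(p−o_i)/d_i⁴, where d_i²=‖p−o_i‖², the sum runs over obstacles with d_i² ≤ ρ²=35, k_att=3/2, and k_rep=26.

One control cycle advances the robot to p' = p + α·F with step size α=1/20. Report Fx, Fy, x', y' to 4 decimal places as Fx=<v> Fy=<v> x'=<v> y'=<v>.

Fx=-20.0000 Fy=-7.5000 x'=0.0000 y'=-5.3750

F_att = 3/2·(g−p) = 3/2·(4,-5) = (6.0000,-7.5000)
o1: d²=1 ≤ ρ²=35; F_rep = 26·(-1,0)/1² = (-26.0000,0.0000)
o2: d²=170 > ρ²=35 → inactive
F = F_att + ΣF_rep = (-20.0000,-7.5000)
p' = p + 1/20·F = (0.0000,-5.3750)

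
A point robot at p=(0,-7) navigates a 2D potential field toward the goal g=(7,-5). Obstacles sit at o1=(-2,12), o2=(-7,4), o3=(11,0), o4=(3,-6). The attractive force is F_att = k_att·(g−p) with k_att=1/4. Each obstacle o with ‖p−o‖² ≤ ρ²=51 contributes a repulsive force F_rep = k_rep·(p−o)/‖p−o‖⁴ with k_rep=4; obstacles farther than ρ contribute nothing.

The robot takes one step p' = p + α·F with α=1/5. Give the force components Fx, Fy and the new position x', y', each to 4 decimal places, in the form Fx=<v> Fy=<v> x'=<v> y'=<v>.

F_att = 1/4·(g−p) = 1/4·(7,2) = (1.7500,0.5000)
o1: d²=365 > ρ²=51 → inactive
o2: d²=170 > ρ²=51 → inactive
o3: d²=170 > ρ²=51 → inactive
o4: d²=10 ≤ ρ²=51; F_rep = 4·(-3,-1)/10² = (-0.1200,-0.0400)
F = F_att + ΣF_rep = (1.6300,0.4600)
p' = p + 1/5·F = (0.3260,-6.9080)

Fx=1.6300 Fy=0.4600 x'=0.3260 y'=-6.9080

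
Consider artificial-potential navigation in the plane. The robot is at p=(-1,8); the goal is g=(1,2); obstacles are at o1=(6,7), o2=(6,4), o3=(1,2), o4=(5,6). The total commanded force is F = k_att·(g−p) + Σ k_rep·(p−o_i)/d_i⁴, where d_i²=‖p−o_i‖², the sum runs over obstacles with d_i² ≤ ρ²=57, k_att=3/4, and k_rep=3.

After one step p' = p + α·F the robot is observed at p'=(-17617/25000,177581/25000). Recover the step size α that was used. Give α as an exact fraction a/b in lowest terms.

F_att = 3/4·(g−p) = 3/4·(2,-6) = (1.5000,-4.5000)
o1: d²=50 ≤ ρ²=57; F_rep = 3·(-7,1)/50² = (-0.0084,0.0012)
o2: d²=65 > ρ²=57 → inactive
o3: d²=40 ≤ ρ²=57; F_rep = 3·(-2,6)/40² = (-0.0037,0.0112)
o4: d²=40 ≤ ρ²=57; F_rep = 3·(-6,2)/40² = (-0.0112,0.0037)
F = F_att + ΣF_rep = (1.4766,-4.4838)
Δp = p'−p = (0.2953,-0.8968); α = Δx/Fx = (7383/25000) / (7383/5000) = 1/5
check: Δy/Fy = (-22419/25000) / (-22419/5000) = 1/5 ✓

α = 1/5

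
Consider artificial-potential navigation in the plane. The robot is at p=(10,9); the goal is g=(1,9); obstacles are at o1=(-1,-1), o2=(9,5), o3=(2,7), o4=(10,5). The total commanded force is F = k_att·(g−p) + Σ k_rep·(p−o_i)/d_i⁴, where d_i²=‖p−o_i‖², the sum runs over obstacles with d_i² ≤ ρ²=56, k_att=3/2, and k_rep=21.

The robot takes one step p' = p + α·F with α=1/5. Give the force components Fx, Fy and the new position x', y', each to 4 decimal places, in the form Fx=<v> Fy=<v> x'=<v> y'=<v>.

F_att = 3/2·(g−p) = 3/2·(-9,0) = (-13.5000,0.0000)
o1: d²=221 > ρ²=56 → inactive
o2: d²=17 ≤ ρ²=56; F_rep = 21·(1,4)/17² = (0.0727,0.2907)
o3: d²=68 > ρ²=56 → inactive
o4: d²=16 ≤ ρ²=56; F_rep = 21·(0,4)/16² = (0.0000,0.3281)
F = F_att + ΣF_rep = (-13.4273,0.6188)
p' = p + 1/5·F = (7.3145,9.1238)

Fx=-13.4273 Fy=0.6188 x'=7.3145 y'=9.1238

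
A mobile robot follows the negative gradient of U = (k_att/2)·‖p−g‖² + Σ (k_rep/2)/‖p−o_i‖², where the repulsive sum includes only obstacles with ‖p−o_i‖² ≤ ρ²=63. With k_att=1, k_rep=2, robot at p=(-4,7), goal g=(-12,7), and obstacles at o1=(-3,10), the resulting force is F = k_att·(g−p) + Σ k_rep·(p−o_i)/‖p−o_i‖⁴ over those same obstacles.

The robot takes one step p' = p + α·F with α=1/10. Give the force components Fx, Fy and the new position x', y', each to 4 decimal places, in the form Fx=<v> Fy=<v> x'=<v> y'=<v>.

Fx=-8.0200 Fy=-0.0600 x'=-4.8020 y'=6.9940

F_att = 1·(g−p) = 1·(-8,0) = (-8.0000,0.0000)
o1: d²=10 ≤ ρ²=63; F_rep = 2·(-1,-3)/10² = (-0.0200,-0.0600)
F = F_att + ΣF_rep = (-8.0200,-0.0600)
p' = p + 1/10·F = (-4.8020,6.9940)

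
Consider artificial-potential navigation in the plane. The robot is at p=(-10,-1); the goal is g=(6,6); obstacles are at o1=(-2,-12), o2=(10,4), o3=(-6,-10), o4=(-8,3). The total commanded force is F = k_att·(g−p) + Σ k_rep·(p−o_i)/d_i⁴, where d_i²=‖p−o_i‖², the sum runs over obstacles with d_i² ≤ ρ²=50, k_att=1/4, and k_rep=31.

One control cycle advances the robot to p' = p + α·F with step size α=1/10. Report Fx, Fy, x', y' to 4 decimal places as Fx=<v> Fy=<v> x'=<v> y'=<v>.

F_att = 1/4·(g−p) = 1/4·(16,7) = (4.0000,1.7500)
o1: d²=185 > ρ²=50 → inactive
o2: d²=425 > ρ²=50 → inactive
o3: d²=97 > ρ²=50 → inactive
o4: d²=20 ≤ ρ²=50; F_rep = 31·(-2,-4)/20² = (-0.1550,-0.3100)
F = F_att + ΣF_rep = (3.8450,1.4400)
p' = p + 1/10·F = (-9.6155,-0.8560)

Fx=3.8450 Fy=1.4400 x'=-9.6155 y'=-0.8560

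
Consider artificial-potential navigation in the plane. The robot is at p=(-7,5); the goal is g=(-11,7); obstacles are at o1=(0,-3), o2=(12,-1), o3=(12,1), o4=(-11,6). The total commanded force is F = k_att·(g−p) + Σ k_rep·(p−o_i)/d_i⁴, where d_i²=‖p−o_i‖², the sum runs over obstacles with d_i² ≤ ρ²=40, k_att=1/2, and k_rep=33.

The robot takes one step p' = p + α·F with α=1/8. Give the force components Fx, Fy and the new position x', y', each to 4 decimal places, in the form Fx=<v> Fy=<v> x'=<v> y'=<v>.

F_att = 1/2·(g−p) = 1/2·(-4,2) = (-2.0000,1.0000)
o1: d²=113 > ρ²=40 → inactive
o2: d²=397 > ρ²=40 → inactive
o3: d²=377 > ρ²=40 → inactive
o4: d²=17 ≤ ρ²=40; F_rep = 33·(4,-1)/17² = (0.4567,-0.1142)
F = F_att + ΣF_rep = (-1.5433,0.8858)
p' = p + 1/8·F = (-7.1929,5.1107)

Fx=-1.5433 Fy=0.8858 x'=-7.1929 y'=5.1107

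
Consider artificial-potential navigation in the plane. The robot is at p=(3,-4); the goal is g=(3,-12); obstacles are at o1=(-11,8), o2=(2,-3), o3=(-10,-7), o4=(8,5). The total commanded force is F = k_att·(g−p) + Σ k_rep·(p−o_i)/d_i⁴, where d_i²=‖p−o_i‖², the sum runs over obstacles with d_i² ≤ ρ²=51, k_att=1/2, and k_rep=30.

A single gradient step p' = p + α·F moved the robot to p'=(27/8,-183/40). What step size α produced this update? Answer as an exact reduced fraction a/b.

α = 1/20

F_att = 1/2·(g−p) = 1/2·(0,-8) = (0.0000,-4.0000)
o1: d²=340 > ρ²=51 → inactive
o2: d²=2 ≤ ρ²=51; F_rep = 30·(1,-1)/2² = (7.5000,-7.5000)
o3: d²=178 > ρ²=51 → inactive
o4: d²=106 > ρ²=51 → inactive
F = F_att + ΣF_rep = (7.5000,-11.5000)
Δp = p'−p = (0.3750,-0.5750); α = Δx/Fx = (3/8) / (15/2) = 1/20
check: Δy/Fy = (-23/40) / (-23/2) = 1/20 ✓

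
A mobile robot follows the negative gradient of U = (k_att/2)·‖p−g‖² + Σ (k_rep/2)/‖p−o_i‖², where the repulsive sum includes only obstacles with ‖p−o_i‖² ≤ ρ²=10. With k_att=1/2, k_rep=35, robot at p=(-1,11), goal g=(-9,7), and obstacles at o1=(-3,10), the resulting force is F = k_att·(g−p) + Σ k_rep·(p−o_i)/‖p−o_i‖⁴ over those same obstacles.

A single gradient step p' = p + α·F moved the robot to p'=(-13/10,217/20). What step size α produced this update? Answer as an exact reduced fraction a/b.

α = 1/4

F_att = 1/2·(g−p) = 1/2·(-8,-4) = (-4.0000,-2.0000)
o1: d²=5 ≤ ρ²=10; F_rep = 35·(2,1)/5² = (2.8000,1.4000)
F = F_att + ΣF_rep = (-1.2000,-0.6000)
Δp = p'−p = (-0.3000,-0.1500); α = Δx/Fx = (-3/10) / (-6/5) = 1/4
check: Δy/Fy = (-3/20) / (-3/5) = 1/4 ✓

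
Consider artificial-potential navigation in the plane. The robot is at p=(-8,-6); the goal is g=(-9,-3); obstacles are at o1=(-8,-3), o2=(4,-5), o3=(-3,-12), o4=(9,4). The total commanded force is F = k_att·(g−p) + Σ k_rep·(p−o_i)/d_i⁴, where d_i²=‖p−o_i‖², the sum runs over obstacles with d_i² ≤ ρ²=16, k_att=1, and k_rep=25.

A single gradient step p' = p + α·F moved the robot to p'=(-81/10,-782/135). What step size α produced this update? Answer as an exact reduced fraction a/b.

α = 1/10

F_att = 1·(g−p) = 1·(-1,3) = (-1.0000,3.0000)
o1: d²=9 ≤ ρ²=16; F_rep = 25·(0,-3)/9² = (0.0000,-0.9259)
o2: d²=145 > ρ²=16 → inactive
o3: d²=61 > ρ²=16 → inactive
o4: d²=389 > ρ²=16 → inactive
F = F_att + ΣF_rep = (-1.0000,2.0741)
Δp = p'−p = (-0.1000,0.2074); α = Δx/Fx = (-1/10) / (-1) = 1/10
check: Δy/Fy = (28/135) / (56/27) = 1/10 ✓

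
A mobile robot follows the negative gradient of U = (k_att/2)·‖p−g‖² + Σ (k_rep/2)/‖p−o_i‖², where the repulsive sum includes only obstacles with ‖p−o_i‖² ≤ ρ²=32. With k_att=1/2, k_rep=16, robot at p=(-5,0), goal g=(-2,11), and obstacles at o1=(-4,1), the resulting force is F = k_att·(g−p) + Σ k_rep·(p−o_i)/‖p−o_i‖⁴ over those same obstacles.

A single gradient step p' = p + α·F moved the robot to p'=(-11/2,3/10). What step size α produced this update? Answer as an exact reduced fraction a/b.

α = 1/5

F_att = 1/2·(g−p) = 1/2·(3,11) = (1.5000,5.5000)
o1: d²=2 ≤ ρ²=32; F_rep = 16·(-1,-1)/2² = (-4.0000,-4.0000)
F = F_att + ΣF_rep = (-2.5000,1.5000)
Δp = p'−p = (-0.5000,0.3000); α = Δx/Fx = (-1/2) / (-5/2) = 1/5
check: Δy/Fy = (3/10) / (3/2) = 1/5 ✓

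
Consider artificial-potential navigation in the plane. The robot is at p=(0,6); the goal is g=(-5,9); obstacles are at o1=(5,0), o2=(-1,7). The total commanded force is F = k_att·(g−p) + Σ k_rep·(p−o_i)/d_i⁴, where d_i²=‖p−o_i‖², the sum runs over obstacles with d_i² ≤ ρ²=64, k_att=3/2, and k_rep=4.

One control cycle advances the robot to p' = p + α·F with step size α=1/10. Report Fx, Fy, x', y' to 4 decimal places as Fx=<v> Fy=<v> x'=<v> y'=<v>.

F_att = 3/2·(g−p) = 3/2·(-5,3) = (-7.5000,4.5000)
o1: d²=61 ≤ ρ²=64; F_rep = 4·(-5,6)/61² = (-0.0054,0.0064)
o2: d²=2 ≤ ρ²=64; F_rep = 4·(1,-1)/2² = (1.0000,-1.0000)
F = F_att + ΣF_rep = (-6.5054,3.5064)
p' = p + 1/10·F = (-0.6505,6.3506)

Fx=-6.5054 Fy=3.5064 x'=-0.6505 y'=6.3506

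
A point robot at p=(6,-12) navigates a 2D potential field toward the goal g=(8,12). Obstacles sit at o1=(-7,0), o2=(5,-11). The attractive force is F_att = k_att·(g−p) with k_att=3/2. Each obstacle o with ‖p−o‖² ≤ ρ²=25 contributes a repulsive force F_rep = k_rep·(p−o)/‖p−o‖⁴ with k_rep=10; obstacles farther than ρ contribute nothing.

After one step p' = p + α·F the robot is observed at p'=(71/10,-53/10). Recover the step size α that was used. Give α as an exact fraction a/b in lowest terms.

F_att = 3/2·(g−p) = 3/2·(2,24) = (3.0000,36.0000)
o1: d²=313 > ρ²=25 → inactive
o2: d²=2 ≤ ρ²=25; F_rep = 10·(1,-1)/2² = (2.5000,-2.5000)
F = F_att + ΣF_rep = (5.5000,33.5000)
Δp = p'−p = (1.1000,6.7000); α = Δx/Fx = (11/10) / (11/2) = 1/5
check: Δy/Fy = (67/10) / (67/2) = 1/5 ✓

α = 1/5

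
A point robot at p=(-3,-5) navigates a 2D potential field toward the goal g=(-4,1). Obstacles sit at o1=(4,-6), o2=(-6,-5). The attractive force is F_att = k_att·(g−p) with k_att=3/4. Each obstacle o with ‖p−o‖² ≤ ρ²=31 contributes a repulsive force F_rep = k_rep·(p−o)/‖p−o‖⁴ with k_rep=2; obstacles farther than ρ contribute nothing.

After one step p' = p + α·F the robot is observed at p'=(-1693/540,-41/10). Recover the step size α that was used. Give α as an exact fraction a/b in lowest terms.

α = 1/5

F_att = 3/4·(g−p) = 3/4·(-1,6) = (-0.7500,4.5000)
o1: d²=50 > ρ²=31 → inactive
o2: d²=9 ≤ ρ²=31; F_rep = 2·(3,0)/9² = (0.0741,0.0000)
F = F_att + ΣF_rep = (-0.6759,4.5000)
Δp = p'−p = (-0.1352,0.9000); α = Δx/Fx = (-73/540) / (-73/108) = 1/5
check: Δy/Fy = (9/10) / (9/2) = 1/5 ✓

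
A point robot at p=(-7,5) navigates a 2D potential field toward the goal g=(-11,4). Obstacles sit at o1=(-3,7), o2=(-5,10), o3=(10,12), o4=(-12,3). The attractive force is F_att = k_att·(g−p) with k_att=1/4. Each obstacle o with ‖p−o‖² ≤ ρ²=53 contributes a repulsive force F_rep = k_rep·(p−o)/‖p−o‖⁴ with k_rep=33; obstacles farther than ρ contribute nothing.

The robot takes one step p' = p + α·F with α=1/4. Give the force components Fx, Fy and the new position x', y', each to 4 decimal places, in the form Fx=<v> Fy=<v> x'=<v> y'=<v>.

F_att = 1/4·(g−p) = 1/4·(-4,-1) = (-1.0000,-0.2500)
o1: d²=20 ≤ ρ²=53; F_rep = 33·(-4,-2)/20² = (-0.3300,-0.1650)
o2: d²=29 ≤ ρ²=53; F_rep = 33·(-2,-5)/29² = (-0.0785,-0.1962)
o3: d²=338 > ρ²=53 → inactive
o4: d²=29 ≤ ρ²=53; F_rep = 33·(5,2)/29² = (0.1962,0.0785)
F = F_att + ΣF_rep = (-1.2123,-0.5327)
p' = p + 1/4·F = (-7.3031,4.8668)

Fx=-1.2123 Fy=-0.5327 x'=-7.3031 y'=4.8668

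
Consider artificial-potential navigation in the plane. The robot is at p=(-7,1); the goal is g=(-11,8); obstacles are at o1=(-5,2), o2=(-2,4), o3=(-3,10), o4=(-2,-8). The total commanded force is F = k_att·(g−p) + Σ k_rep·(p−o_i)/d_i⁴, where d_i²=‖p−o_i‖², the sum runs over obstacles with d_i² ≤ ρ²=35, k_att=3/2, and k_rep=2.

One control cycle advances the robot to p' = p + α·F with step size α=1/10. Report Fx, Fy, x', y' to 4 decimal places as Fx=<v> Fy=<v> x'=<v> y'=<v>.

Fx=-6.1687 Fy=10.4148 x'=-7.6169 y'=2.0415

F_att = 3/2·(g−p) = 3/2·(-4,7) = (-6.0000,10.5000)
o1: d²=5 ≤ ρ²=35; F_rep = 2·(-2,-1)/5² = (-0.1600,-0.0800)
o2: d²=34 ≤ ρ²=35; F_rep = 2·(-5,-3)/34² = (-0.0087,-0.0052)
o3: d²=97 > ρ²=35 → inactive
o4: d²=106 > ρ²=35 → inactive
F = F_att + ΣF_rep = (-6.1687,10.4148)
p' = p + 1/10·F = (-7.6169,2.0415)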